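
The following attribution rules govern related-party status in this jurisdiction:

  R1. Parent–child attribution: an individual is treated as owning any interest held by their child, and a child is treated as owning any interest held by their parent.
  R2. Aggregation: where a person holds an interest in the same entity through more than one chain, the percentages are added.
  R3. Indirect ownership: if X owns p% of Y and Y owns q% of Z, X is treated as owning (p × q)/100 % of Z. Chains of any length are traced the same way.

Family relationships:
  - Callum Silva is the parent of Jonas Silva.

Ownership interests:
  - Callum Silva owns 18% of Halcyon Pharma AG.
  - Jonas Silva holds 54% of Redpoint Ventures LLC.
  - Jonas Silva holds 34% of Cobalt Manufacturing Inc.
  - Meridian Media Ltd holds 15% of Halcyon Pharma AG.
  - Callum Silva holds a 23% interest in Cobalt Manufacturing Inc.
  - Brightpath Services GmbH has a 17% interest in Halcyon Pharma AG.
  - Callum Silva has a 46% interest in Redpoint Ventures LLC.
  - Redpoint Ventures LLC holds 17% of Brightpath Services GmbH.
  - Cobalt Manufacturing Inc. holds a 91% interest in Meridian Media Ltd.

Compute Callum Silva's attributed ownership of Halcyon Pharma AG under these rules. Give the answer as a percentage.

28.6705%

By parent–child attribution (R1), Callum Silva is treated as also owning Jonas Silva's interest in Redpoint Ventures LLC, giving 46% + 54% = 100%.
By parent–child attribution (R1), Callum Silva is treated as also owning Jonas Silva's interest in Cobalt Manufacturing Inc, giving 23% + 34% = 57%.
Chain via Redpoint Ventures LLC → Brightpath Services GmbH (R3): 100% × 17% × 17% = 2.89% of Halcyon Pharma AG.
Chain via Cobalt Manufacturing Inc. → Meridian Media Ltd (R3): 57% × 91% × 15% = 7.7805% of Halcyon Pharma AG.
Direct interest in Halcyon Pharma AG: 18%.
Aggregating (R2): 2.89% + 7.7805% + 18% = 28.6705%.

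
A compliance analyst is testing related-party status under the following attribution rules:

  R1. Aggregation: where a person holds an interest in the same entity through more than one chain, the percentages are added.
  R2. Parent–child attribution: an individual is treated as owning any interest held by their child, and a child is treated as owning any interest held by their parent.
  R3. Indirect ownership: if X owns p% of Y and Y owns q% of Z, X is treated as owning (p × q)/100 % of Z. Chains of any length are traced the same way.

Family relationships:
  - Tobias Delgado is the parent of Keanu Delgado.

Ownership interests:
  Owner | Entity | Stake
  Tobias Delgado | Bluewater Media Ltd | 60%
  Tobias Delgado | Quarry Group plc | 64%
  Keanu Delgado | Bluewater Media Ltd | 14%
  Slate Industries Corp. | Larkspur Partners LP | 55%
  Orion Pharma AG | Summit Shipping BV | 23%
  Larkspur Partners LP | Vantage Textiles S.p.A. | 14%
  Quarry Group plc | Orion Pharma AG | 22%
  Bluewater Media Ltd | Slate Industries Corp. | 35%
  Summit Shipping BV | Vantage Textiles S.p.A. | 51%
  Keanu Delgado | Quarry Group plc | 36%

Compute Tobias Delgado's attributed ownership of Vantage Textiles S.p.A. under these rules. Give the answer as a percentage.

4.5749%

By parent–child attribution (R2), Tobias Delgado is treated as also owning Keanu Delgado's interest in Quarry Group plc, giving 64% + 36% = 100%.
By parent–child attribution (R2), Tobias Delgado is treated as also owning Keanu Delgado's interest in Bluewater Media Ltd, giving 60% + 14% = 74%.
Chain via Quarry Group plc → Orion Pharma AG → Summit Shipping BV (R3): 100% × 22% × 23% × 51% = 2.5806% of Vantage Textiles S.p.A.
Chain via Bluewater Media Ltd → Slate Industries Corp. → Larkspur Partners LP (R3): 74% × 35% × 55% × 14% = 1.9943% of Vantage Textiles S.p.A.
Aggregating (R1): 2.5806% + 1.9943% = 4.5749%.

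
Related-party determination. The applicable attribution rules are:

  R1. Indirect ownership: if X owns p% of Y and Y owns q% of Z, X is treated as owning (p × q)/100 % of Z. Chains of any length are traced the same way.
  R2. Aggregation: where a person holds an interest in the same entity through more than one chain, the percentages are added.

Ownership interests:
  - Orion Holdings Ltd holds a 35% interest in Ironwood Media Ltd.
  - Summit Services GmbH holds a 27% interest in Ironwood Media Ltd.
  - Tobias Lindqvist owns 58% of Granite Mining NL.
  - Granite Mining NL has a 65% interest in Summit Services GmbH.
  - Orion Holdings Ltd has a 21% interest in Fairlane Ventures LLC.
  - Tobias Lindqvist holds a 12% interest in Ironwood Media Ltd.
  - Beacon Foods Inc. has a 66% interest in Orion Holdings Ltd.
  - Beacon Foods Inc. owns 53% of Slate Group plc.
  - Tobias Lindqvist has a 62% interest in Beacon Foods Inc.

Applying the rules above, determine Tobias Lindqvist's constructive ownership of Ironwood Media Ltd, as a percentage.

36.501%

Chain via Granite Mining NL → Summit Services GmbH (R1): 58% × 65% × 27% = 10.179% of Ironwood Media Ltd.
Chain via Beacon Foods Inc. → Orion Holdings Ltd (R1): 62% × 66% × 35% = 14.322% of Ironwood Media Ltd.
Direct interest in Ironwood Media Ltd: 12%.
Aggregating (R2): 10.179% + 14.322% + 12% = 36.501%.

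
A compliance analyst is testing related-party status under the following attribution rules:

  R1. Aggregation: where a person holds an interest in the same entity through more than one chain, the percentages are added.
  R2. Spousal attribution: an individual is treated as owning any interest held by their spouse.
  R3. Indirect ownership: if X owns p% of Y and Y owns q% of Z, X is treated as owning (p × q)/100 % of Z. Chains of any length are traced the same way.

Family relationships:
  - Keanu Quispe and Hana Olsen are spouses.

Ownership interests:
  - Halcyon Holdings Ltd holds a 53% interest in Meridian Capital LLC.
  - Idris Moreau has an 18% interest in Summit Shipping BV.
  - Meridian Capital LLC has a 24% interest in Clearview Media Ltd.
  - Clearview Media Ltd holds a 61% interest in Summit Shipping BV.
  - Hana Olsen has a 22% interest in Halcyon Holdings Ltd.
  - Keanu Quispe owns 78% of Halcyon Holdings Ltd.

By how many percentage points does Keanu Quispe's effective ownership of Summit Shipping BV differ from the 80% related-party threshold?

By spousal attribution (R2), Keanu Quispe is treated as also owning Hana Olsen's interest in Halcyon Holdings Ltd, giving 78% + 22% = 100%.
Chain via Halcyon Holdings Ltd → Meridian Capital LLC → Clearview Media Ltd (R3): 100% × 53% × 24% × 61% = 7.7592% of Summit Shipping BV.
7.7592% falls short of the 80% threshold by 72.2408 percentage points.

72.2408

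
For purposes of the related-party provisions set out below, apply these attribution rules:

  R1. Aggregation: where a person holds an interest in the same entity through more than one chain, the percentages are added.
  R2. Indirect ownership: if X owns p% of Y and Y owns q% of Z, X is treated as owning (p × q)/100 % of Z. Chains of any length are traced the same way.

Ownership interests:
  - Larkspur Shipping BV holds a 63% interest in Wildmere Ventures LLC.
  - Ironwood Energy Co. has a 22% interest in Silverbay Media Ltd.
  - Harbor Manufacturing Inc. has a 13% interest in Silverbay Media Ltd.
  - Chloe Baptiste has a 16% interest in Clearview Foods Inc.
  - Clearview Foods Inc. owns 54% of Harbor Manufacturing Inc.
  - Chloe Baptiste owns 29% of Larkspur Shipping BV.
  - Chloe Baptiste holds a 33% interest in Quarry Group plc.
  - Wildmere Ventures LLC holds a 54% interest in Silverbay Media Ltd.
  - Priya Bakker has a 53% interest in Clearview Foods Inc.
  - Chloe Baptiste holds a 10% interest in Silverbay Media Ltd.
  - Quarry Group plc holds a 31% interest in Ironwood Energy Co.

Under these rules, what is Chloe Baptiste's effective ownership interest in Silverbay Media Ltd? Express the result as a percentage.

23.2396%

Chain via Quarry Group plc → Ironwood Energy Co. (R2): 33% × 31% × 22% = 2.2506% of Silverbay Media Ltd.
Chain via Clearview Foods Inc. → Harbor Manufacturing Inc. (R2): 16% × 54% × 13% = 1.1232% of Silverbay Media Ltd.
Chain via Larkspur Shipping BV → Wildmere Ventures LLC (R2): 29% × 63% × 54% = 9.8658% of Silverbay Media Ltd.
Direct interest in Silverbay Media Ltd: 10%.
Aggregating (R1): 2.2506% + 1.1232% + 9.8658% + 10% = 23.2396%.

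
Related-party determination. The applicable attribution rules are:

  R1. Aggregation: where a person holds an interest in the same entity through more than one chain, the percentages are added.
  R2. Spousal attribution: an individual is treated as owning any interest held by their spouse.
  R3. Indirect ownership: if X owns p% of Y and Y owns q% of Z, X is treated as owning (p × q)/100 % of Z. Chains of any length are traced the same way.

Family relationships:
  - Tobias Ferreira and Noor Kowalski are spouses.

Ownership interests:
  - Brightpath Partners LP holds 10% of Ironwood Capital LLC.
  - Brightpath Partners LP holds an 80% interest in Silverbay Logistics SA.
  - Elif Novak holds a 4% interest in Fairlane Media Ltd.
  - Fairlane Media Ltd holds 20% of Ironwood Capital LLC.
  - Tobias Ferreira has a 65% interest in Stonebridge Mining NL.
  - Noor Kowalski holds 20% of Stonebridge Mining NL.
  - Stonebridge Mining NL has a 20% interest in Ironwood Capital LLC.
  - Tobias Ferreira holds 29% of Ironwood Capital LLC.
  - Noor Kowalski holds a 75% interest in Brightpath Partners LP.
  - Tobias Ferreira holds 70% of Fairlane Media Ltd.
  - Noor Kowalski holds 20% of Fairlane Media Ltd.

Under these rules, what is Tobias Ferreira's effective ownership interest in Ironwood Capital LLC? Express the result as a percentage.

71.5%

By spousal attribution (R2), Tobias Ferreira is treated as also owning Noor Kowalski's interest in Stonebridge Mining NL, giving 65% + 20% = 85%.
By spousal attribution (R2), Tobias Ferreira is treated as also owning Noor Kowalski's interest in Fairlane Media Ltd, giving 70% + 20% = 90%.
By spousal attribution (R2), Tobias Ferreira is treated as owning Noor Kowalski's 75% interest in Brightpath Partners LP.
Chain via Stonebridge Mining NL (R3): 85% × 20% = 17% of Ironwood Capital LLC.
Chain via Fairlane Media Ltd (R3): 90% × 20% = 18% of Ironwood Capital LLC.
Direct interest in Ironwood Capital LLC: 29%.
Chain via Brightpath Partners LP (R3): 75% × 10% = 7.5% of Ironwood Capital LLC.
Aggregating (R1): 17% + 18% + 29% + 7.5% = 71.5%.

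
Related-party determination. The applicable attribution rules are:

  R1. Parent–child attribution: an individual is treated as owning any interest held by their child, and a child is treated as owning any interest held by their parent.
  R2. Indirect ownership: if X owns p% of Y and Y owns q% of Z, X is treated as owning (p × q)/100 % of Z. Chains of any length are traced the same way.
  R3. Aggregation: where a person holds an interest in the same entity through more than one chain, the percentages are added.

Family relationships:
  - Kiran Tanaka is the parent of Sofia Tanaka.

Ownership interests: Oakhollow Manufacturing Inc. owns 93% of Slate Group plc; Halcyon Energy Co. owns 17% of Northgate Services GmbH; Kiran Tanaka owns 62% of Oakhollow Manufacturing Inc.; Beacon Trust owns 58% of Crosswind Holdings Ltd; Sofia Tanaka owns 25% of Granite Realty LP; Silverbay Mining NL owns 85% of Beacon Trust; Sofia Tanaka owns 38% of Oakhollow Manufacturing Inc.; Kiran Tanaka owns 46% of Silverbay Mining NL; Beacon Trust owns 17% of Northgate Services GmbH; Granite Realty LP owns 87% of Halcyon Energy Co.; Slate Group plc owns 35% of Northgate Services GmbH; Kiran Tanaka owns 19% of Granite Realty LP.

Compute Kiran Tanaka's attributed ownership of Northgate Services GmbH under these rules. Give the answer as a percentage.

By parent–child attribution (R1), Kiran Tanaka is treated as also owning Sofia Tanaka's interest in Granite Realty LP, giving 19% + 25% = 44%.
By parent–child attribution (R1), Kiran Tanaka is treated as also owning Sofia Tanaka's interest in Oakhollow Manufacturing Inc, giving 62% + 38% = 100%.
Chain via Granite Realty LP → Halcyon Energy Co. (R2): 44% × 87% × 17% = 6.5076% of Northgate Services GmbH.
Chain via Oakhollow Manufacturing Inc. → Slate Group plc (R2): 100% × 93% × 35% = 32.55% of Northgate Services GmbH.
Chain via Silverbay Mining NL → Beacon Trust (R2): 46% × 85% × 17% = 6.647% of Northgate Services GmbH.
Aggregating (R3): 6.5076% + 32.55% + 6.647% = 45.7046%.

45.7046%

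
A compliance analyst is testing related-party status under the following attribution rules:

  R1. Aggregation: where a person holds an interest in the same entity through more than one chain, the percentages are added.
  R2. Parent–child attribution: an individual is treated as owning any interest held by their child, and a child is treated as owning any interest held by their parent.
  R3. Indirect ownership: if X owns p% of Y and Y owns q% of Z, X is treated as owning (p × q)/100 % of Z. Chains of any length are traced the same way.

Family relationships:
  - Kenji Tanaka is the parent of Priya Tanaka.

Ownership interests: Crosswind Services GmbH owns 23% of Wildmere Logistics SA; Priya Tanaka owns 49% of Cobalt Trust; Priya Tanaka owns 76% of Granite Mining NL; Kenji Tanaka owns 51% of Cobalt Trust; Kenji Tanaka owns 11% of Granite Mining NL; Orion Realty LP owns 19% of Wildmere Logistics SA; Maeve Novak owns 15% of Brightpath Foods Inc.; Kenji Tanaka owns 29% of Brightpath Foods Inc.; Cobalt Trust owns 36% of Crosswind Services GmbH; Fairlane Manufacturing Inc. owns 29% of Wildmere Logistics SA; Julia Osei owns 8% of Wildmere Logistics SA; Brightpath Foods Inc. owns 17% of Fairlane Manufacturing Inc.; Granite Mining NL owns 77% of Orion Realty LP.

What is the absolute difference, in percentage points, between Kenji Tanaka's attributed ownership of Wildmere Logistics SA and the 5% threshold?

By parent–child attribution (R2), Kenji Tanaka is treated as also owning Priya Tanaka's interest in Cobalt Trust, giving 51% + 49% = 100%.
By parent–child attribution (R2), Kenji Tanaka is treated as also owning Priya Tanaka's interest in Granite Mining NL, giving 11% + 76% = 87%.
Chain via Brightpath Foods Inc. → Fairlane Manufacturing Inc. (R3): 29% × 17% × 29% = 1.4297% of Wildmere Logistics SA.
Chain via Cobalt Trust → Crosswind Services GmbH (R3): 100% × 36% × 23% = 8.28% of Wildmere Logistics SA.
Chain via Granite Mining NL → Orion Realty LP (R3): 87% × 77% × 19% = 12.7281% of Wildmere Logistics SA.
Aggregating (R1): 1.4297% + 8.28% + 12.7281% = 22.4378%.
22.4378% exceeds the 5% threshold by 17.4378 percentage points.

17.4378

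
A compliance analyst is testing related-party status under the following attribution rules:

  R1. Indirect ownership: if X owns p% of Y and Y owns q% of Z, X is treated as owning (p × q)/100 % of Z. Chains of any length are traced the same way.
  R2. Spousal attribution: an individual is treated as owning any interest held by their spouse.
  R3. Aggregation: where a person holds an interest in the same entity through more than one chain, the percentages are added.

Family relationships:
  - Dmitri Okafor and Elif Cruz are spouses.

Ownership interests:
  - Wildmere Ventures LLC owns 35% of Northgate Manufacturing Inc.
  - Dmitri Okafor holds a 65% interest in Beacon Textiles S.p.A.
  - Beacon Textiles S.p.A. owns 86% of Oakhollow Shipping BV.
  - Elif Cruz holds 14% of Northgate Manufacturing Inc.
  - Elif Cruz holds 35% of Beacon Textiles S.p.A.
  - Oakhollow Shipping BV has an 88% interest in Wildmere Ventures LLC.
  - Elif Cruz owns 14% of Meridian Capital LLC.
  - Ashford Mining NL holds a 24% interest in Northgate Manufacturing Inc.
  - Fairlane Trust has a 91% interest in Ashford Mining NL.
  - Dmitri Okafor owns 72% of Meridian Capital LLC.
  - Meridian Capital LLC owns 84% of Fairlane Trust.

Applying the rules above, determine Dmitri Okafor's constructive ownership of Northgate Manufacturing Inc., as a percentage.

By spousal attribution (R2), Dmitri Okafor is treated as also owning Elif Cruz's interest in Meridian Capital LLC, giving 72% + 14% = 86%.
By spousal attribution (R2), Dmitri Okafor is treated as also owning Elif Cruz's interest in Beacon Textiles S.p.A, giving 65% + 35% = 100%.
By spousal attribution (R2), Dmitri Okafor is treated as owning Elif Cruz's 14% interest in Northgate Manufacturing Inc.
Chain via Meridian Capital LLC → Fairlane Trust → Ashford Mining NL (R1): 86% × 84% × 91% × 24% = 15.777216% of Northgate Manufacturing Inc.
Chain via Beacon Textiles S.p.A. → Oakhollow Shipping BV → Wildmere Ventures LLC (R1): 100% × 86% × 88% × 35% = 26.488% of Northgate Manufacturing Inc.
Direct interest in Northgate Manufacturing Inc: 14%.
Aggregating (R3): 15.777216% + 26.488% + 14% = 56.265216%.

56.265216%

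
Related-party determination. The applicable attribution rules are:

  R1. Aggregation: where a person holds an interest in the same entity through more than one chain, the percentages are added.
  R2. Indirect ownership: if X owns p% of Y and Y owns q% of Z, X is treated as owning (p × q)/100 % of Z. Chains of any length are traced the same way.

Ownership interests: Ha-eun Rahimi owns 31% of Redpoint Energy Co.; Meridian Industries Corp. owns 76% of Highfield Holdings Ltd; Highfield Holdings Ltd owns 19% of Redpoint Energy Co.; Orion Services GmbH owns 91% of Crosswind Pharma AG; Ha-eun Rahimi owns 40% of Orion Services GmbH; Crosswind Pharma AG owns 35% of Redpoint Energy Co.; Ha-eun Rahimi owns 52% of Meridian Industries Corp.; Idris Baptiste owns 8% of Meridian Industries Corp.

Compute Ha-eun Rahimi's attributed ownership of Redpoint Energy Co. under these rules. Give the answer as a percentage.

51.2488%

Chain via Meridian Industries Corp. → Highfield Holdings Ltd (R2): 52% × 76% × 19% = 7.5088% of Redpoint Energy Co.
Chain via Orion Services GmbH → Crosswind Pharma AG (R2): 40% × 91% × 35% = 12.74% of Redpoint Energy Co.
Direct interest in Redpoint Energy Co: 31%.
Aggregating (R1): 7.5088% + 12.74% + 31% = 51.2488%.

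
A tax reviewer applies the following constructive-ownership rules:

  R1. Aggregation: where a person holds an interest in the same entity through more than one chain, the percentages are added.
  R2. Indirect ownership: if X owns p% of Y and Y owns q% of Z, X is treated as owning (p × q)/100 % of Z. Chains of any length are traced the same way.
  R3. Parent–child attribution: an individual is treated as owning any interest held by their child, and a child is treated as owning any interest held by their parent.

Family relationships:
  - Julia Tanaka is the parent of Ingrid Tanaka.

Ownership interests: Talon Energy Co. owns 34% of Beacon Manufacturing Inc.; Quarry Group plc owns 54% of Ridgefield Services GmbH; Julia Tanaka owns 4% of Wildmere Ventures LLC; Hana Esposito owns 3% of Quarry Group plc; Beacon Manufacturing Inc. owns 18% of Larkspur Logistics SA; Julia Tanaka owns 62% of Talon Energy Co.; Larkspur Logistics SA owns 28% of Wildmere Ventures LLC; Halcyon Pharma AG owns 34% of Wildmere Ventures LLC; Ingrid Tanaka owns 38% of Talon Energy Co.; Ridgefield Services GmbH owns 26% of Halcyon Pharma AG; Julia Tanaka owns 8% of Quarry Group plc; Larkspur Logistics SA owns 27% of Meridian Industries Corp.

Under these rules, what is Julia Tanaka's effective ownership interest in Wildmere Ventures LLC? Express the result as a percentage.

6.095488%

By parent–child attribution (R3), Julia Tanaka is treated as also owning Ingrid Tanaka's interest in Talon Energy Co, giving 62% + 38% = 100%.
Chain via Quarry Group plc → Ridgefield Services GmbH → Halcyon Pharma AG (R2): 8% × 54% × 26% × 34% = 0.381888% of Wildmere Ventures LLC.
Chain via Talon Energy Co. → Beacon Manufacturing Inc. → Larkspur Logistics SA (R2): 100% × 34% × 18% × 28% = 1.7136% of Wildmere Ventures LLC.
Direct interest in Wildmere Ventures LLC: 4%.
Aggregating (R1): 0.381888% + 1.7136% + 4% = 6.095488%.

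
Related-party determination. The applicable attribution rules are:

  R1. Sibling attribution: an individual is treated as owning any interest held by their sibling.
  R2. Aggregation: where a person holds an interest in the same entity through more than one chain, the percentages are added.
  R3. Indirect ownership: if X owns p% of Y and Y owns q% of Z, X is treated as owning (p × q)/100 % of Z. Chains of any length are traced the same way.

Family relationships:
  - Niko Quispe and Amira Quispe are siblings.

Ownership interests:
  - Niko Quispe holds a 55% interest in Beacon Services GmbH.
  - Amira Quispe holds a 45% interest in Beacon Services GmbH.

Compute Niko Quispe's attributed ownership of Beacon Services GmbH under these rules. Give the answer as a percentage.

By sibling attribution (R1), Niko Quispe is treated as also owning Amira Quispe's interest in Beacon Services GmbH, giving 55% + 45% = 100%.
Direct interest in Beacon Services GmbH: 100%.

100%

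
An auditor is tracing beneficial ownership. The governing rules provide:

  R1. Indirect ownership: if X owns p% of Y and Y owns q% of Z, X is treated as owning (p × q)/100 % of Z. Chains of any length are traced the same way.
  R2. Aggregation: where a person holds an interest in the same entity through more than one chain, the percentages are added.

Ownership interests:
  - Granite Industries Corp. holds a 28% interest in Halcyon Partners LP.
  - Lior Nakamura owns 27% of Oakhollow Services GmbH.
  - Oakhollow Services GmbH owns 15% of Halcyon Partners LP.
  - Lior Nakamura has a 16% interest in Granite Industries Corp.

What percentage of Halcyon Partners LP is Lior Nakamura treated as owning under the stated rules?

8.53%

Chain via Granite Industries Corp. (R1): 16% × 28% = 4.48% of Halcyon Partners LP.
Chain via Oakhollow Services GmbH (R1): 27% × 15% = 4.05% of Halcyon Partners LP.
Aggregating (R2): 4.48% + 4.05% = 8.53%.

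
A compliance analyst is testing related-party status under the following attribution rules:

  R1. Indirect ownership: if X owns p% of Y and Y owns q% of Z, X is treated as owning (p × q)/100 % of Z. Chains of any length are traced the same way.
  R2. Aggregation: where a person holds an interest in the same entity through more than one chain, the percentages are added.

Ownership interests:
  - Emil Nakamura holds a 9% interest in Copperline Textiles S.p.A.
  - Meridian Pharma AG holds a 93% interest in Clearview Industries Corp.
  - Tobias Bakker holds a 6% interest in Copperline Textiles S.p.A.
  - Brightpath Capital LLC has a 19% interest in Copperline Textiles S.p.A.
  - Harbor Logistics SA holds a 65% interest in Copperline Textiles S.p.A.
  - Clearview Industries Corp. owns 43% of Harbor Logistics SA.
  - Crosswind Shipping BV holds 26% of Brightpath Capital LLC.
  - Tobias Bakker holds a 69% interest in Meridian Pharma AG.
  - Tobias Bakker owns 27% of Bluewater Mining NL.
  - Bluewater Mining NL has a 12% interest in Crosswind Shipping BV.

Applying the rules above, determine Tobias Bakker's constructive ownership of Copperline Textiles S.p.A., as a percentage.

24.095571%

Chain via Meridian Pharma AG → Clearview Industries Corp. → Harbor Logistics SA (R1): 69% × 93% × 43% × 65% = 17.935515% of Copperline Textiles S.p.A.
Chain via Bluewater Mining NL → Crosswind Shipping BV → Brightpath Capital LLC (R1): 27% × 12% × 26% × 19% = 0.160056% of Copperline Textiles S.p.A.
Direct interest in Copperline Textiles S.p.A: 6%.
Aggregating (R2): 17.935515% + 0.160056% + 6% = 24.095571%.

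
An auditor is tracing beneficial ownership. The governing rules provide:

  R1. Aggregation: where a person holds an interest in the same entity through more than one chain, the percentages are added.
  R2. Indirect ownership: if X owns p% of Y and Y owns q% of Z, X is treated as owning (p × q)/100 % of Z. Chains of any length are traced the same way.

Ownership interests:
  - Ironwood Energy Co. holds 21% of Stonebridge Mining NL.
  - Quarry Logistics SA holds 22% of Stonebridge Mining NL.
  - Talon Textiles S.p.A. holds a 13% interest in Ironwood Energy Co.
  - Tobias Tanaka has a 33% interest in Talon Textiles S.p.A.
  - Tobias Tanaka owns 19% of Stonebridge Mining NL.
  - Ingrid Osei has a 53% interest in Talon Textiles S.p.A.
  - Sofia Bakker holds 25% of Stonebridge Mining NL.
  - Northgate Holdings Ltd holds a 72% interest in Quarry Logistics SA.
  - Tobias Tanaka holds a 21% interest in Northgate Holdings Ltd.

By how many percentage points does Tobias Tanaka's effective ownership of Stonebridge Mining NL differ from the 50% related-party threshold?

Chain via Talon Textiles S.p.A. → Ironwood Energy Co. (R2): 33% × 13% × 21% = 0.9009% of Stonebridge Mining NL.
Chain via Northgate Holdings Ltd → Quarry Logistics SA (R2): 21% × 72% × 22% = 3.3264% of Stonebridge Mining NL.
Direct interest in Stonebridge Mining NL: 19%.
Aggregating (R1): 0.9009% + 3.3264% + 19% = 23.2273%.
23.2273% falls short of the 50% threshold by 26.7727 percentage points.

26.7727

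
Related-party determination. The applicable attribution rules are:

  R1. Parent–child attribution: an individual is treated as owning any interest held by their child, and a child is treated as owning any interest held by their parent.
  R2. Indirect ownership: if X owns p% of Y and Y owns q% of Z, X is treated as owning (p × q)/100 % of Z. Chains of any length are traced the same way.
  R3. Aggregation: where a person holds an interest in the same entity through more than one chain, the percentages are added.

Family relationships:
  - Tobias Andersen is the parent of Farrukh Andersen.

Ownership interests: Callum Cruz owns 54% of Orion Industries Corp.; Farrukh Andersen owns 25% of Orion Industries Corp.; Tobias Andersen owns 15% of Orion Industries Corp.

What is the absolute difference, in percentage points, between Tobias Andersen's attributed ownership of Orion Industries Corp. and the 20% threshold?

By parent–child attribution (R1), Tobias Andersen is treated as also owning Farrukh Andersen's interest in Orion Industries Corp, giving 15% + 25% = 40%.
Direct interest in Orion Industries Corp: 40%.
40% exceeds the 20% threshold by 20 percentage points.

20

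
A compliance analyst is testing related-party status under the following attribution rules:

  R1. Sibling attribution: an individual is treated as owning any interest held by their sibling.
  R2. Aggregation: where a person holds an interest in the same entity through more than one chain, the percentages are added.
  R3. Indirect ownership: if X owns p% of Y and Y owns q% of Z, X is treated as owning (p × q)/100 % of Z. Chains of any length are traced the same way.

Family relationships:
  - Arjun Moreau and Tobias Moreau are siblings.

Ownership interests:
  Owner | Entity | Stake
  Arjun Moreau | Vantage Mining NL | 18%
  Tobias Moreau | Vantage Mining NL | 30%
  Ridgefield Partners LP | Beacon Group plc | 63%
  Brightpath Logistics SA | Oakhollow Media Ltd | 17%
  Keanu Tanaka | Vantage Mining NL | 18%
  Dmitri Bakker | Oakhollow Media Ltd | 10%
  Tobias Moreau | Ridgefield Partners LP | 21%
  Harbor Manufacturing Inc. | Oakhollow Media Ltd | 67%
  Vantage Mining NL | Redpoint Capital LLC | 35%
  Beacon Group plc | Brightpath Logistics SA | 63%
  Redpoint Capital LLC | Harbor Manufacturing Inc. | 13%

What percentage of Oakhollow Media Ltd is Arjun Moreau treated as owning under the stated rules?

2.880213%

By sibling attribution (R1), Arjun Moreau is treated as also owning Tobias Moreau's interest in Vantage Mining NL, giving 18% + 30% = 48%.
By sibling attribution (R1), Arjun Moreau is treated as owning Tobias Moreau's 21% interest in Ridgefield Partners LP.
Chain via Vantage Mining NL → Redpoint Capital LLC → Harbor Manufacturing Inc. (R3): 48% × 35% × 13% × 67% = 1.46328% of Oakhollow Media Ltd.
Chain via Ridgefield Partners LP → Beacon Group plc → Brightpath Logistics SA (R3): 21% × 63% × 63% × 17% = 1.416933% of Oakhollow Media Ltd.
Aggregating (R2): 1.46328% + 1.416933% = 2.880213%.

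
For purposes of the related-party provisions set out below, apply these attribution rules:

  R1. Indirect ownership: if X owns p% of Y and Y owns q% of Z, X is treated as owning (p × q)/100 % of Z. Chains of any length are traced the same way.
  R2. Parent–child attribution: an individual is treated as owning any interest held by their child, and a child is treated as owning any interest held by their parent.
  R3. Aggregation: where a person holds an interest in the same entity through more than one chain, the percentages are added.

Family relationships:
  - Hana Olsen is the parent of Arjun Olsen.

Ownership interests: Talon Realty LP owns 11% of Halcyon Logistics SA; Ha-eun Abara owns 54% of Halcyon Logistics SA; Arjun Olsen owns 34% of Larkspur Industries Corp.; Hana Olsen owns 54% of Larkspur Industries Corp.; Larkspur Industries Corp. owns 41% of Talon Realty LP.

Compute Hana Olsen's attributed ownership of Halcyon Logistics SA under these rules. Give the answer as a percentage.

By parent–child attribution (R2), Hana Olsen is treated as also owning Arjun Olsen's interest in Larkspur Industries Corp, giving 54% + 34% = 88%.
Chain via Larkspur Industries Corp. → Talon Realty LP (R1): 88% × 41% × 11% = 3.9688% of Halcyon Logistics SA.

3.9688%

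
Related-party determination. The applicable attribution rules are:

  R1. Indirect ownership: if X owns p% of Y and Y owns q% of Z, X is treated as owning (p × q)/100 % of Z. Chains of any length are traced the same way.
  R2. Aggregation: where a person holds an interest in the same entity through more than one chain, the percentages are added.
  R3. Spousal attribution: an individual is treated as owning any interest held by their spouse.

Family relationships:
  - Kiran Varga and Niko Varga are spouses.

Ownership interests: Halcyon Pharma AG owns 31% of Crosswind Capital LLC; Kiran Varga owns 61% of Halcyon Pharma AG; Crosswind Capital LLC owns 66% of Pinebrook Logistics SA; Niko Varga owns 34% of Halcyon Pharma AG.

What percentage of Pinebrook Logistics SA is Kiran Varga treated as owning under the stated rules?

19.437%

By spousal attribution (R3), Kiran Varga is treated as also owning Niko Varga's interest in Halcyon Pharma AG, giving 61% + 34% = 95%.
Chain via Halcyon Pharma AG → Crosswind Capital LLC (R1): 95% × 31% × 66% = 19.437% of Pinebrook Logistics SA.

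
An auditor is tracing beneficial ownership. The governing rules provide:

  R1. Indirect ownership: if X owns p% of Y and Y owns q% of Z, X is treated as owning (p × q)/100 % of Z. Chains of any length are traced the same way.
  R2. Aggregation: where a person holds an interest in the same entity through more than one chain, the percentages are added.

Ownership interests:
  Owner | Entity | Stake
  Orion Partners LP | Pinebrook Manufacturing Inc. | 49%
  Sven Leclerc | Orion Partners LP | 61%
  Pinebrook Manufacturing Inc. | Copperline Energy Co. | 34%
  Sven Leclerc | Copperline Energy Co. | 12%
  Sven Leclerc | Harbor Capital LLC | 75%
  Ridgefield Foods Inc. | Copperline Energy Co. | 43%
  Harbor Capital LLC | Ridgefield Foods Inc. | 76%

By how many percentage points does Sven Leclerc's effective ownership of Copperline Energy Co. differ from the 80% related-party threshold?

Chain via Orion Partners LP → Pinebrook Manufacturing Inc. (R1): 61% × 49% × 34% = 10.1626% of Copperline Energy Co.
Chain via Harbor Capital LLC → Ridgefield Foods Inc. (R1): 75% × 76% × 43% = 24.51% of Copperline Energy Co.
Direct interest in Copperline Energy Co: 12%.
Aggregating (R2): 10.1626% + 24.51% + 12% = 46.6726%.
46.6726% falls short of the 80% threshold by 33.3274 percentage points.

33.3274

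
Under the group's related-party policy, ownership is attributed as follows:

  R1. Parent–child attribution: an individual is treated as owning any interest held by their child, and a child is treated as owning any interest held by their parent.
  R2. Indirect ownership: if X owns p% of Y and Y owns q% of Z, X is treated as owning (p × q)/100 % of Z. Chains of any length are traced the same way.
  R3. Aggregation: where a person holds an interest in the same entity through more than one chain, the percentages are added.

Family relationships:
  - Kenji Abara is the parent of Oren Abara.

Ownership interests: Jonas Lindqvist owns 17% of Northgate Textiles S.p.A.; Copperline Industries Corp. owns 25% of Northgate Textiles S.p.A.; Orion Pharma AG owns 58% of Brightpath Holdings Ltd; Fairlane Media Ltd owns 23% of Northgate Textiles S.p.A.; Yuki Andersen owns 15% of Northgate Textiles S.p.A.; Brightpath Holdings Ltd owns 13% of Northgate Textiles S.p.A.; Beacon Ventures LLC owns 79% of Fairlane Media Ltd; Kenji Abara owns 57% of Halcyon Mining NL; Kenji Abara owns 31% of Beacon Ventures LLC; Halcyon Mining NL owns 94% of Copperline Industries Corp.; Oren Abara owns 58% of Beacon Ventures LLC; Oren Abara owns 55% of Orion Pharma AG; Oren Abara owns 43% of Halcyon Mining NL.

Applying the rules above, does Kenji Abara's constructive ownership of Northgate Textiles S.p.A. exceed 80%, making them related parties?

By parent–child attribution (R1), Kenji Abara is treated as also owning Oren Abara's interest in Halcyon Mining NL, giving 57% + 43% = 100%.
By parent–child attribution (R1), Kenji Abara is treated as also owning Oren Abara's interest in Beacon Ventures LLC, giving 31% + 58% = 89%.
By parent–child attribution (R1), Kenji Abara is treated as owning Oren Abara's 55% interest in Orion Pharma AG.
Chain via Halcyon Mining NL → Copperline Industries Corp. (R2): 100% × 94% × 25% = 23.5% of Northgate Textiles S.p.A.
Chain via Beacon Ventures LLC → Fairlane Media Ltd (R2): 89% × 79% × 23% = 16.1713% of Northgate Textiles S.p.A.
Chain via Orion Pharma AG → Brightpath Holdings Ltd (R2): 55% × 58% × 13% = 4.147% of Northgate Textiles S.p.A.
Aggregating (R3): 23.5% + 16.1713% + 4.147% = 43.8183%.
43.8183% does not exceed the 80% threshold, so Kenji is not a related party to Northgate Textiles S.p.A.

No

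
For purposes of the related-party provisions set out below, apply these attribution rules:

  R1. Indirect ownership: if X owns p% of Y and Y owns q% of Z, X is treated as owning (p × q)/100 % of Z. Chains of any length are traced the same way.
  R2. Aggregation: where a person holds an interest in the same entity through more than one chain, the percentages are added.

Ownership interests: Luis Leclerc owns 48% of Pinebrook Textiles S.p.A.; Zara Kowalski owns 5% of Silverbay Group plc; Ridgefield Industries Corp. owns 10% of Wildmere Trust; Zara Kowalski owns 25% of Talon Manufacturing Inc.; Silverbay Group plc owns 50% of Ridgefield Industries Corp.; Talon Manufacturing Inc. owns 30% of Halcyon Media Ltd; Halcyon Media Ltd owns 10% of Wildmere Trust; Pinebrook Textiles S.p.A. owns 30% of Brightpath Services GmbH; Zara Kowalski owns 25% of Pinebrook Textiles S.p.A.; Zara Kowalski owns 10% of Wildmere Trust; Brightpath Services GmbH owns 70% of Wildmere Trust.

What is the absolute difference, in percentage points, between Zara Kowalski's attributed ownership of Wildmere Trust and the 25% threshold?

Chain via Talon Manufacturing Inc. → Halcyon Media Ltd (R1): 25% × 30% × 10% = 0.75% of Wildmere Trust.
Chain via Pinebrook Textiles S.p.A. → Brightpath Services GmbH (R1): 25% × 30% × 70% = 5.25% of Wildmere Trust.
Chain via Silverbay Group plc → Ridgefield Industries Corp. (R1): 5% × 50% × 10% = 0.25% of Wildmere Trust.
Direct interest in Wildmere Trust: 10%.
Aggregating (R2): 0.75% + 5.25% + 0.25% + 10% = 16.25%.
16.25% falls short of the 25% threshold by 8.75 percentage points.

8.75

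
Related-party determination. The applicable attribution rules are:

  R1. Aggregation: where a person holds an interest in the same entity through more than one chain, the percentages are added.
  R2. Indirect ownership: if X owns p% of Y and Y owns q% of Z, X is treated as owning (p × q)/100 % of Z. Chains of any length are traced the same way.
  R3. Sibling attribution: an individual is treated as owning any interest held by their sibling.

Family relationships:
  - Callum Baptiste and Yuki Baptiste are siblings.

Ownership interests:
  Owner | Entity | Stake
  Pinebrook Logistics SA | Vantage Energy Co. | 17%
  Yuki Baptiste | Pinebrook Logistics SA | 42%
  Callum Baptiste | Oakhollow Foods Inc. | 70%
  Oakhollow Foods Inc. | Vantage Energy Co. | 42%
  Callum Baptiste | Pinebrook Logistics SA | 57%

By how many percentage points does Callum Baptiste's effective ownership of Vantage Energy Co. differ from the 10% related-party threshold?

36.23

By sibling attribution (R3), Callum Baptiste is treated as also owning Yuki Baptiste's interest in Pinebrook Logistics SA, giving 57% + 42% = 99%.
Chain via Oakhollow Foods Inc. (R2): 70% × 42% = 29.4% of Vantage Energy Co.
Chain via Pinebrook Logistics SA (R2): 99% × 17% = 16.83% of Vantage Energy Co.
Aggregating (R1): 29.4% + 16.83% = 46.23%.
46.23% exceeds the 10% threshold by 36.23 percentage points.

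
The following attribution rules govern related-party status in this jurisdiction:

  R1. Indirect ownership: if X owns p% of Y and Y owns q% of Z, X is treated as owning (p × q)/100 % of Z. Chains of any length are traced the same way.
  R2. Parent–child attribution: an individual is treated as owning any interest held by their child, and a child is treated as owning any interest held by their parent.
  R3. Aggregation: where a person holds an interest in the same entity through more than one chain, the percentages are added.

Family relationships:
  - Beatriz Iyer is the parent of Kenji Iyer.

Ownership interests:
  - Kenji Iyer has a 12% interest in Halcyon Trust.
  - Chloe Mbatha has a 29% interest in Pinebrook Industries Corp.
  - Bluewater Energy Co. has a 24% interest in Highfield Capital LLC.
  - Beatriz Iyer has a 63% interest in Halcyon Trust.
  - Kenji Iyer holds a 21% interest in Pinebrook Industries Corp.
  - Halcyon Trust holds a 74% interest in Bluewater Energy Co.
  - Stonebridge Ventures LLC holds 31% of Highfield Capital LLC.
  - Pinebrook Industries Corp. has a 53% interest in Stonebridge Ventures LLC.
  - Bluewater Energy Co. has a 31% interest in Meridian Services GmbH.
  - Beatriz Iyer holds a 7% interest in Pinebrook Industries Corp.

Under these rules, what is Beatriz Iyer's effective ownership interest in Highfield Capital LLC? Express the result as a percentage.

17.9204%

By parent–child attribution (R2), Beatriz Iyer is treated as also owning Kenji Iyer's interest in Halcyon Trust, giving 63% + 12% = 75%.
By parent–child attribution (R2), Beatriz Iyer is treated as also owning Kenji Iyer's interest in Pinebrook Industries Corp, giving 7% + 21% = 28%.
Chain via Halcyon Trust → Bluewater Energy Co. (R1): 75% × 74% × 24% = 13.32% of Highfield Capital LLC.
Chain via Pinebrook Industries Corp. → Stonebridge Ventures LLC (R1): 28% × 53% × 31% = 4.6004% of Highfield Capital LLC.
Aggregating (R3): 13.32% + 4.6004% = 17.9204%.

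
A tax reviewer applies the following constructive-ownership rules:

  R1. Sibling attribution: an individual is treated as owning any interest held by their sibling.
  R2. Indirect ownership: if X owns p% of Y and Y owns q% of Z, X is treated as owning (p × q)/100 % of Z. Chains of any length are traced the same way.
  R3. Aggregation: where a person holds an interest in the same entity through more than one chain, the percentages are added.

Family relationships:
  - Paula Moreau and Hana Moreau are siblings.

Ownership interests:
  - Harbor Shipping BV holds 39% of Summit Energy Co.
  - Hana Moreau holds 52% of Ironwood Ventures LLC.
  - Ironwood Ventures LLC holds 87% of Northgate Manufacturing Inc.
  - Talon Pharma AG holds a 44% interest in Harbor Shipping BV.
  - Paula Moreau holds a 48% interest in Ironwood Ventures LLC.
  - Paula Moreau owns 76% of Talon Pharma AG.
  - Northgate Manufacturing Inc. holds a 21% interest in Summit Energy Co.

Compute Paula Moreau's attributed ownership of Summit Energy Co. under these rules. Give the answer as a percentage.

31.3116%

By sibling attribution (R1), Paula Moreau is treated as also owning Hana Moreau's interest in Ironwood Ventures LLC, giving 48% + 52% = 100%.
Chain via Ironwood Ventures LLC → Northgate Manufacturing Inc. (R2): 100% × 87% × 21% = 18.27% of Summit Energy Co.
Chain via Talon Pharma AG → Harbor Shipping BV (R2): 76% × 44% × 39% = 13.0416% of Summit Energy Co.
Aggregating (R3): 18.27% + 13.0416% = 31.3116%.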